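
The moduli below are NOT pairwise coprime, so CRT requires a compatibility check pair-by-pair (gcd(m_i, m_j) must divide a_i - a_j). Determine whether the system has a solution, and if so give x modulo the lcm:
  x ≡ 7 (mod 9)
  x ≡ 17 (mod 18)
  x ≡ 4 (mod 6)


Moduli 9, 18, 6 are not pairwise coprime, so CRT works modulo lcm(m_i) when all pairwise compatibility conditions hold.
Pairwise compatibility: gcd(m_i, m_j) must divide a_i - a_j for every pair.
Merge one congruence at a time:
  Start: x ≡ 7 (mod 9).
  Combine with x ≡ 17 (mod 18): gcd(9, 18) = 9, and 17 - 7 = 10 is NOT divisible by 9.
    ⇒ system is inconsistent (no integer solution).

No solution (the system is inconsistent).


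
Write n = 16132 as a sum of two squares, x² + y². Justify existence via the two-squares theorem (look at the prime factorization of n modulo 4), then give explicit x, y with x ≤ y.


Step 1: Factor n = 16132 = 2^2 · 37 · 109.
Step 2: Check the mod-4 condition on each prime factor: 2 = 2 (special); 37 ≡ 1 (mod 4), exponent 1; 109 ≡ 1 (mod 4), exponent 1.
All primes ≡ 3 (mod 4) appear to even exponent (or don't appear), so by the two-squares theorem n IS expressible as a sum of two squares.
Step 3: Build a representation. Group n = k² · m with k = 2 and m = 37 · 109 = 4033 (a product of primes ≡ 1 (mod 4)); a representation of m scales to one of n via (k·x)² + (k·y)² = k²(x² + y²). Each prime p ≡ 1 (mod 4) is itself a sum of two squares; find a² by testing p − a² for a perfect square:
  37: 37 − 1² = 36 = 6² ⇒ 37 = 1² + 6².
  109: 109 − 1² = 108, 109 − 2² = 105, 109 − 3² = 100 = 10² ⇒ 109 = 3² + 10².
  Combine using the Brahmagupta–Fibonacci identity (a² + b²)(c² + d²) = (ac − bd)² + (ad + bc)² = (ac + bd)² + (ad − bc)²:
  37 · 109 = 4033: from (1² + 6²)(3² + 10²), take (1·3 − 6·10, 1·10 + 6·3) = (3 − 60, 10 + 18) = (-57, 28); dropping signs (only squares matter) gives (57, 28); check 57² + 28² = 3249 + 784 = 4033 ✓.
  Scale by k = 2: (2·57, 2·28) = (114, 56).
Step 4: Order so x ≤ y and verify: 56² + 114² = 3136 + 12996 = 16132 = n. ✓

n = 16132 = 56² + 114² (one valid representation with x ≤ y).


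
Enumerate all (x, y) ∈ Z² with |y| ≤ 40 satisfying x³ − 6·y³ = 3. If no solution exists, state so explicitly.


The equation is x³ - 6y³ = 3. For fixed y, x³ = 6·y³ + 3, so a solution requires the RHS to be a perfect cube.
Strategy: iterate y from -40 to 40, compute RHS = 6·y³ + 3, and check whether it is a (positive or negative) perfect cube.
Check small values of y:
  y = 0: RHS = 3 is not a perfect cube.
  y = 1: RHS = 9 is not a perfect cube.
  y = -1: RHS = -3 is not a perfect cube.
  y = 2: RHS = 51 is not a perfect cube.
  y = -2: RHS = -45 is not a perfect cube.
  y = 3: RHS = 165 is not a perfect cube.
  y = -3: RHS = -159 is not a perfect cube.
Continuing the search up to |y| = 40 finds no solutions either.
No (x, y) in the scanned range satisfies the equation.

No integer solutions with |y| ≤ 40.


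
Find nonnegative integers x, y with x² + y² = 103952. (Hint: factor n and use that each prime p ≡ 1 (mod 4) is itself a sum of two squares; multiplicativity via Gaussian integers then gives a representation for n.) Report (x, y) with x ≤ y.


Step 1: Factor n = 103952 = 2^4 · 73 · 89.
Step 2: Check the mod-4 condition on each prime factor: 2 = 2 (special); 73 ≡ 1 (mod 4), exponent 1; 89 ≡ 1 (mod 4), exponent 1.
All primes ≡ 3 (mod 4) appear to even exponent (or don't appear), so by the two-squares theorem n IS expressible as a sum of two squares.
Step 3: Build a representation. Group n = k² · m with k = 4 and m = 73 · 89 = 6497 (a product of primes ≡ 1 (mod 4)); a representation of m scales to one of n via (k·x)² + (k·y)² = k²(x² + y²). Each prime p ≡ 1 (mod 4) is itself a sum of two squares; find a² by testing p − a² for a perfect square:
  73: 73 − 1² = 72, 73 − 2² = 69, 73 − 3² = 64 = 8² ⇒ 73 = 3² + 8².
  89: 89 − 1² = 88, 89 − 2² = 85, 89 − 3² = 80, 89 − 4² = 73, 89 − 5² = 64 = 8² ⇒ 89 = 5² + 8².
  Combine using the Brahmagupta–Fibonacci identity (a² + b²)(c² + d²) = (ac − bd)² + (ad + bc)² = (ac + bd)² + (ad − bc)²:
  73 · 89 = 6497: from (3² + 8²)(5² + 8²), take (3·5 − 8·8, 3·8 + 8·5) = (15 − 64, 24 + 40) = (-49, 64); dropping signs (only squares matter) gives (49, 64); check 49² + 64² = 2401 + 4096 = 6497 ✓.
  Scale by k = 4: (4·49, 4·64) = (196, 256).
Step 4: Order so x ≤ y and verify: 196² + 256² = 38416 + 65536 = 103952 = n. ✓

n = 103952 = 196² + 256² (one valid representation with x ≤ y).


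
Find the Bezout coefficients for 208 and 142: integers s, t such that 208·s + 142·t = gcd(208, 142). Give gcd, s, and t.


Euclidean algorithm on (208, 142) — divide until remainder is 0:
  208 = 1 · 142 + 66
  142 = 2 · 66 + 10
  66 = 6 · 10 + 6
  10 = 1 · 6 + 4
  6 = 1 · 4 + 2
  4 = 2 · 2 + 0
gcd(208, 142) = 2.
Track Bezout coefficients alongside the remainders: start with r₀ = 208 = a·1 + b·0 (s = 1, t = 0) and r₁ = 142 = a·0 + b·1 (s = 0, t = 1); each new remainder r_{k+1} = r_{k-1} − q_k·r_k inherits s_{k+1} = s_{k-1} − q_k·s_k, t_{k+1} = t_{k-1} − q_k·t_k, so r_k = a·s_k + b·t_k at every step:
  q = 1: r = 66, s = 1 − 1·0 = 1, t = 0 − 1·1 = -1  (check: 208·1 + 142·(-1) = 66)
  q = 2: r = 10, s = 0 − 2·1 = -2, t = 1 − 2·(-1) = 3  (check: 208·(-2) + 142·3 = 10)
  q = 6: r = 6, s = 1 − 6·(-2) = 13, t = -1 − 6·3 = -19  (check: 208·13 + 142·(-19) = 6)
  q = 1: r = 4, s = -2 − 1·13 = -15, t = 3 − 1·(-19) = 22  (check: 208·(-15) + 142·22 = 4)
  q = 1: r = 2, s = 13 − 1·(-15) = 28, t = -19 − 1·22 = -41  (check: 208·28 + 142·(-41) = 2)
The row with r = 2 (the gcd) gives the Bezout coefficients s = 28, t = -41.
Result: 208 · (28) + 142 · (-41) = 2.

gcd(208, 142) = 2; s = 28, t = -41 (check: 208·28 + 142·(-41) = 2).


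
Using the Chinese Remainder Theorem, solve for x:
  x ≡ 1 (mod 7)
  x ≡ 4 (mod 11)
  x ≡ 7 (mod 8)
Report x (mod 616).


Moduli 7, 11, 8 are pairwise coprime; by CRT there is a unique solution modulo M = 7 · 11 · 8 = 616.
Solve pairwise, accumulating the modulus:
  Start with x ≡ 1 (mod 7).
  Combine with x ≡ 4 (mod 11): since gcd(7, 11) = 1, we get a unique residue mod 77.
    Write x = 1 + 7·t and substitute into x ≡ 4 (mod 11): 7·t ≡ 4 − 1 = 3 (mod 11).
    The inverse of 7 mod 11 is 8 (since 7·8 = 56 = 5·11 + 1), so t ≡ 8·3 = 24 ≡ 2 (mod 11).
    Then x = 1 + 7·2 = 15, valid modulo lcm(7, 11) = 77: x ≡ 15 (mod 77).
  Combine with x ≡ 7 (mod 8): since gcd(77, 8) = 1, we get a unique residue mod 616.
    Write x = 15 + 77·t and substitute into x ≡ 7 (mod 8): 77·t ≡ 7 − 15 = -8 (mod 8).
    Reduce coefficients mod 8: 5·t ≡ 0 (mod 8).
    The inverse of 5 mod 8 is 5 (since 5·5 = 25 = 3·8 + 1), so t ≡ 5·0 = 0 ≡ 0 (mod 8).
    Then x = 15 + 77·0 = 15, valid modulo lcm(77, 8) = 616: x ≡ 15 (mod 616).
Verify: 15 mod 7 = 1 ✓, 15 mod 11 = 4 ✓, 15 mod 8 = 7 ✓.

x ≡ 15 (mod 616).


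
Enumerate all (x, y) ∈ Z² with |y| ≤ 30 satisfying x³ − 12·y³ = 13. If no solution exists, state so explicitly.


The equation is x³ - 12y³ = 13. For fixed y, x³ = 12·y³ + 13, so a solution requires the RHS to be a perfect cube.
Strategy: iterate y from -30 to 30, compute RHS = 12·y³ + 13, and check whether it is a (positive or negative) perfect cube.
Check small values of y:
  y = 0: RHS = 13 is not a perfect cube.
  y = 1: RHS = 25 is not a perfect cube.
  y = -1: RHS = 1 = (1)³ ⇒ x = 1 works.
  y = 2: RHS = 109 is not a perfect cube.
  y = -2: RHS = -83 is not a perfect cube.
  y = 3: RHS = 337 is not a perfect cube.
  y = -3: RHS = -311 is not a perfect cube.
Continuing the search up to |y| = 30 finds no further solutions beyond those listed.
Collected solutions: (1, -1).

Solutions (with |y| ≤ 30): (1, -1).


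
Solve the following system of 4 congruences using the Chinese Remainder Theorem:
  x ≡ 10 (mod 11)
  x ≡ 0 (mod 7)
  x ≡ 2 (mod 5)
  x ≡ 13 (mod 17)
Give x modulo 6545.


Product of moduli M = 11 · 7 · 5 · 17 = 6545.
Merge one congruence at a time:
  Start: x ≡ 10 (mod 11).
  Combine with x ≡ 0 (mod 7); new modulus lcm = 77.
    Write x = 10 + 11·t and substitute into x ≡ 0 (mod 7): 11·t ≡ 0 − 10 = -10 (mod 7).
    Reduce coefficients mod 7: 4·t ≡ 4 (mod 7).
    The inverse of 4 mod 7 is 2 (since 4·2 = 8 = 1·7 + 1), so t ≡ 2·4 = 8 ≡ 1 (mod 7).
    Then x = 10 + 11·1 = 21, valid modulo lcm(11, 7) = 77: x ≡ 21 (mod 77).
  Combine with x ≡ 2 (mod 5); new modulus lcm = 385.
    Write x = 21 + 77·t and substitute into x ≡ 2 (mod 5): 77·t ≡ 2 − 21 = -19 (mod 5).
    Reduce coefficients mod 5: 2·t ≡ 1 (mod 5).
    The inverse of 2 mod 5 is 3 (since 2·3 = 6 = 1·5 + 1), so t ≡ 3·1 = 3 ≡ 3 (mod 5).
    Then x = 21 + 77·3 = 252, valid modulo lcm(77, 5) = 385: x ≡ 252 (mod 385).
  Combine with x ≡ 13 (mod 17); new modulus lcm = 6545.
    Write x = 252 + 385·t and substitute into x ≡ 13 (mod 17): 385·t ≡ 13 − 252 = -239 (mod 17).
    Reduce coefficients mod 17: 11·t ≡ 16 (mod 17).
    The inverse of 11 mod 17 is 14 (since 11·14 = 154 = 9·17 + 1), so t ≡ 14·16 = 224 ≡ 3 (mod 17).
    Then x = 252 + 385·3 = 1407, valid modulo lcm(385, 17) = 6545: x ≡ 1407 (mod 6545).
Verify against each original: 1407 mod 11 = 10, 1407 mod 7 = 0, 1407 mod 5 = 2, 1407 mod 17 = 13.

x ≡ 1407 (mod 6545).


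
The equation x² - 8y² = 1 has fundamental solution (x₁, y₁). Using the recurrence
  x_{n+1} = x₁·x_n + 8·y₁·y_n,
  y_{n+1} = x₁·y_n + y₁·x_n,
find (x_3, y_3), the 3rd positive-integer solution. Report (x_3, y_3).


Step 1: Find the fundamental solution (x₁, y₁) of x² - 8y² = 1.
  Expand √8 as a continued fraction. a₀ = ⌊√8⌋ = 2; iterate m_{k+1} = d_k·a_k − m_k, d_{k+1} = (8 − m_{k+1}²)/d_k, a_{k+1} = ⌊(a₀ + m_{k+1})/d_{k+1}⌋ (starting m₀ = 0, d₀ = 1), with convergents p_k = a_k·p_{k-1} + p_{k-2}, q_k = a_k·q_{k-1} + q_{k-2} (p₋₁ = 1, q₋₁ = 0):
  k = 0: a₀ = 2; p₀/q₀ = 2/1; p₀² − 8·q₀² = 4 − 8 = -4.
  k = 1: m = 2, d = 4, a = ⌊(2 + 2)/4⌋ = 1; p/q = (1·2 + 1)/(1·1 + 0) = 3/1; p² − 8·q² = 9 − 8 = 1.
  The first convergent with p² − 8·q² = 1 gives the fundamental solution (x₁, y₁) = (3, 1).
Step 2: Apply the recurrence (x_{n+1}, y_{n+1}) = (x₁x_n + 8y₁y_n, x₁y_n + y₁x_n) repeatedly.
  From (x_1, y_1) = (3, 1): x_2 = 3·3 + 8·1·1 = 17; y_2 = 3·1 + 1·3 = 6.
  From (x_2, y_2) = (17, 6): x_3 = 3·17 + 8·1·6 = 99; y_3 = 3·6 + 1·17 = 35.
Step 3: Verify x_3² - 8·y_3² = 9801 - 9800 = 1 (should be 1). ✓

(x_1, y_1) = (3, 1); (x_3, y_3) = (99, 35).


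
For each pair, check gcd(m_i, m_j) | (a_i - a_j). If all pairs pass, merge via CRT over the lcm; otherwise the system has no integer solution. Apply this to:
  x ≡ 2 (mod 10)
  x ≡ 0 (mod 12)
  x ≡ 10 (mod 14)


Moduli 10, 12, 14 are not pairwise coprime, so CRT works modulo lcm(m_i) when all pairwise compatibility conditions hold.
Pairwise compatibility: gcd(m_i, m_j) must divide a_i - a_j for every pair.
Merge one congruence at a time:
  Start: x ≡ 2 (mod 10).
  Combine with x ≡ 0 (mod 12): gcd(10, 12) = 2; 0 - 2 = -2, which IS divisible by 2, so compatible.
    Write x = 2 + 10·t and substitute into x ≡ 0 (mod 12): 10·t ≡ 0 − 2 = -2 (mod 12).
    Divide the congruence (and modulus) by g = 2: 5·t ≡ -1 (mod 6).
    Reduce coefficients mod 6: 5·t ≡ 5 (mod 6).
    The inverse of 5 mod 6 is 5 (since 5·5 = 25 = 4·6 + 1), so t ≡ 5·5 = 25 ≡ 1 (mod 6).
    Then x = 2 + 10·1 = 12, valid modulo lcm(10, 12) = 60: x ≡ 12 (mod 60).
  Combine with x ≡ 10 (mod 14): gcd(60, 14) = 2; 10 - 12 = -2, which IS divisible by 2, so compatible.
    Write x = 12 + 60·t and substitute into x ≡ 10 (mod 14): 60·t ≡ 10 − 12 = -2 (mod 14).
    Divide the congruence (and modulus) by g = 2: 30·t ≡ -1 (mod 7).
    Reduce coefficients mod 7: 2·t ≡ 6 (mod 7).
    The inverse of 2 mod 7 is 4 (since 2·4 = 8 = 1·7 + 1), so t ≡ 4·6 = 24 ≡ 3 (mod 7).
    Then x = 12 + 60·3 = 192, valid modulo lcm(60, 14) = 420: x ≡ 192 (mod 420).
Verify: 192 mod 10 = 2, 192 mod 12 = 0, 192 mod 14 = 10.

x ≡ 192 (mod 420).


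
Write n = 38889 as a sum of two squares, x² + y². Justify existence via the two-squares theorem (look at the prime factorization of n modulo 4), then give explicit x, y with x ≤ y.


Step 1: Factor n = 38889 = 3^2 · 29 · 149.
Step 2: Check the mod-4 condition on each prime factor: 3 ≡ 3 (mod 4), exponent 2 (must be even); 29 ≡ 1 (mod 4), exponent 1; 149 ≡ 1 (mod 4), exponent 1.
All primes ≡ 3 (mod 4) appear to even exponent (or don't appear), so by the two-squares theorem n IS expressible as a sum of two squares.
Step 3: Build a representation. Group n = k² · m with k = 3 and m = 29 · 149 = 4321 (a product of primes ≡ 1 (mod 4)); a representation of m scales to one of n via (k·x)² + (k·y)² = k²(x² + y²). Each prime p ≡ 1 (mod 4) is itself a sum of two squares; find a² by testing p − a² for a perfect square:
  29: 29 − 1² = 28, 29 − 2² = 25 = 5² ⇒ 29 = 2² + 5².
  149: 149 − 1² = 148, 149 − 2² = 145, 149 − 3² = 140, 149 − 4² = 133, 149 − 5² = 124, 149 − 6² = 113, 149 − 7² = 100 = 10² ⇒ 149 = 7² + 10².
  Combine using the Brahmagupta–Fibonacci identity (a² + b²)(c² + d²) = (ac − bd)² + (ad + bc)² = (ac + bd)² + (ad − bc)²:
  29 · 149 = 4321: from (2² + 5²)(7² + 10²), take (2·7 − 5·10, 2·10 + 5·7) = (14 − 50, 20 + 35) = (-36, 55); dropping signs (only squares matter) gives (36, 55); check 36² + 55² = 1296 + 3025 = 4321 ✓.
  Scale by k = 3: (3·36, 3·55) = (108, 165).
Step 4: Order so x ≤ y and verify: 108² + 165² = 11664 + 27225 = 38889 = n. ✓

n = 38889 = 108² + 165² (one valid representation with x ≤ y).


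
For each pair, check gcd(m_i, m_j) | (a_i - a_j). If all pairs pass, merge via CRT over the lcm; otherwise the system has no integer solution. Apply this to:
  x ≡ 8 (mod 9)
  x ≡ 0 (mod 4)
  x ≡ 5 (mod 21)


Moduli 9, 4, 21 are not pairwise coprime, so CRT works modulo lcm(m_i) when all pairwise compatibility conditions hold.
Pairwise compatibility: gcd(m_i, m_j) must divide a_i - a_j for every pair.
Merge one congruence at a time:
  Start: x ≡ 8 (mod 9).
  Combine with x ≡ 0 (mod 4): gcd(9, 4) = 1; 0 - 8 = -8, which IS divisible by 1, so compatible.
    Write x = 8 + 9·t and substitute into x ≡ 0 (mod 4): 9·t ≡ 0 − 8 = -8 (mod 4).
    Reduce coefficients mod 4: 1·t ≡ 0 (mod 4).
    So t ≡ 0 (mod 4).
    Then x = 8 + 9·0 = 8, valid modulo lcm(9, 4) = 36: x ≡ 8 (mod 36).
  Combine with x ≡ 5 (mod 21): gcd(36, 21) = 3; 5 - 8 = -3, which IS divisible by 3, so compatible.
    Write x = 8 + 36·t and substitute into x ≡ 5 (mod 21): 36·t ≡ 5 − 8 = -3 (mod 21).
    Divide the congruence (and modulus) by g = 3: 12·t ≡ -1 (mod 7).
    Reduce coefficients mod 7: 5·t ≡ 6 (mod 7).
    The inverse of 5 mod 7 is 3 (since 5·3 = 15 = 2·7 + 1), so t ≡ 3·6 = 18 ≡ 4 (mod 7).
    Then x = 8 + 36·4 = 152, valid modulo lcm(36, 21) = 252: x ≡ 152 (mod 252).
Verify: 152 mod 9 = 8, 152 mod 4 = 0, 152 mod 21 = 5.

x ≡ 152 (mod 252).


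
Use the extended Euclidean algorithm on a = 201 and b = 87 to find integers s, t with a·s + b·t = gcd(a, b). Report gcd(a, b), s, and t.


Euclidean algorithm on (201, 87) — divide until remainder is 0:
  201 = 2 · 87 + 27
  87 = 3 · 27 + 6
  27 = 4 · 6 + 3
  6 = 2 · 3 + 0
gcd(201, 87) = 3.
Track Bezout coefficients alongside the remainders: start with r₀ = 201 = a·1 + b·0 (s = 1, t = 0) and r₁ = 87 = a·0 + b·1 (s = 0, t = 1); each new remainder r_{k+1} = r_{k-1} − q_k·r_k inherits s_{k+1} = s_{k-1} − q_k·s_k, t_{k+1} = t_{k-1} − q_k·t_k, so r_k = a·s_k + b·t_k at every step:
  q = 2: r = 27, s = 1 − 2·0 = 1, t = 0 − 2·1 = -2  (check: 201·1 + 87·(-2) = 27)
  q = 3: r = 6, s = 0 − 3·1 = -3, t = 1 − 3·(-2) = 7  (check: 201·(-3) + 87·7 = 6)
  q = 4: r = 3, s = 1 − 4·(-3) = 13, t = -2 − 4·7 = -30  (check: 201·13 + 87·(-30) = 3)
The row with r = 3 (the gcd) gives the Bezout coefficients s = 13, t = -30.
Result: 201 · (13) + 87 · (-30) = 3.

gcd(201, 87) = 3; s = 13, t = -30 (check: 201·13 + 87·(-30) = 3).


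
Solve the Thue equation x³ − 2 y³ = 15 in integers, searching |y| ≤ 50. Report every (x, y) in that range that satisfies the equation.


The equation is x³ - 2y³ = 15. For fixed y, x³ = 2·y³ + 15, so a solution requires the RHS to be a perfect cube.
Strategy: iterate y from -50 to 50, compute RHS = 2·y³ + 15, and check whether it is a (positive or negative) perfect cube.
Check small values of y:
  y = 0: RHS = 15 is not a perfect cube.
  y = 1: RHS = 17 is not a perfect cube.
  y = -1: RHS = 13 is not a perfect cube.
  y = 2: RHS = 31 is not a perfect cube.
  y = -2: RHS = -1 = (-1)³ ⇒ x = -1 works.
  y = 3: RHS = 69 is not a perfect cube.
  y = -3: RHS = -39 is not a perfect cube.
Continuing the search up to |y| = 50 finds no further solutions beyond those listed.
Collected solutions: (-1, -2).

Solutions (with |y| ≤ 50): (-1, -2).


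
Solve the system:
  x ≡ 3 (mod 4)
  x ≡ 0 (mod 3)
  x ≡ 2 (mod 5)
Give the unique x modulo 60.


Moduli 4, 3, 5 are pairwise coprime; by CRT there is a unique solution modulo M = 4 · 3 · 5 = 60.
Solve pairwise, accumulating the modulus:
  Start with x ≡ 3 (mod 4).
  Combine with x ≡ 0 (mod 3): since gcd(4, 3) = 1, we get a unique residue mod 12.
    Write x = 3 + 4·t and substitute into x ≡ 0 (mod 3): 4·t ≡ 0 − 3 = -3 (mod 3).
    Reduce coefficients mod 3: 1·t ≡ 0 (mod 3).
    So t ≡ 0 (mod 3).
    Then x = 3 + 4·0 = 3, valid modulo lcm(4, 3) = 12: x ≡ 3 (mod 12).
  Combine with x ≡ 2 (mod 5): since gcd(12, 5) = 1, we get a unique residue mod 60.
    Write x = 3 + 12·t and substitute into x ≡ 2 (mod 5): 12·t ≡ 2 − 3 = -1 (mod 5).
    Reduce coefficients mod 5: 2·t ≡ 4 (mod 5).
    The inverse of 2 mod 5 is 3 (since 2·3 = 6 = 1·5 + 1), so t ≡ 3·4 = 12 ≡ 2 (mod 5).
    Then x = 3 + 12·2 = 27, valid modulo lcm(12, 5) = 60: x ≡ 27 (mod 60).
Verify: 27 mod 4 = 3 ✓, 27 mod 3 = 0 ✓, 27 mod 5 = 2 ✓.

x ≡ 27 (mod 60).


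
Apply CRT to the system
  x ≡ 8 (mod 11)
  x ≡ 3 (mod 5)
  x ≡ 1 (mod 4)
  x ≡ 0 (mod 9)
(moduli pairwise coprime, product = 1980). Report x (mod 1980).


Product of moduli M = 11 · 5 · 4 · 9 = 1980.
Merge one congruence at a time:
  Start: x ≡ 8 (mod 11).
  Combine with x ≡ 3 (mod 5); new modulus lcm = 55.
    Write x = 8 + 11·t and substitute into x ≡ 3 (mod 5): 11·t ≡ 3 − 8 = -5 (mod 5).
    Reduce coefficients mod 5: 1·t ≡ 0 (mod 5).
    So t ≡ 0 (mod 5).
    Then x = 8 + 11·0 = 8, valid modulo lcm(11, 5) = 55: x ≡ 8 (mod 55).
  Combine with x ≡ 1 (mod 4); new modulus lcm = 220.
    Write x = 8 + 55·t and substitute into x ≡ 1 (mod 4): 55·t ≡ 1 − 8 = -7 (mod 4).
    Reduce coefficients mod 4: 3·t ≡ 1 (mod 4).
    The inverse of 3 mod 4 is 3 (since 3·3 = 9 = 2·4 + 1), so t ≡ 3·1 = 3 ≡ 3 (mod 4).
    Then x = 8 + 55·3 = 173, valid modulo lcm(55, 4) = 220: x ≡ 173 (mod 220).
  Combine with x ≡ 0 (mod 9); new modulus lcm = 1980.
    Write x = 173 + 220·t and substitute into x ≡ 0 (mod 9): 220·t ≡ 0 − 173 = -173 (mod 9).
    Reduce coefficients mod 9: 4·t ≡ 7 (mod 9).
    The inverse of 4 mod 9 is 7 (since 4·7 = 28 = 3·9 + 1), so t ≡ 7·7 = 49 ≡ 4 (mod 9).
    Then x = 173 + 220·4 = 1053, valid modulo lcm(220, 9) = 1980: x ≡ 1053 (mod 1980).
Verify against each original: 1053 mod 11 = 8, 1053 mod 5 = 3, 1053 mod 4 = 1, 1053 mod 9 = 0.

x ≡ 1053 (mod 1980).


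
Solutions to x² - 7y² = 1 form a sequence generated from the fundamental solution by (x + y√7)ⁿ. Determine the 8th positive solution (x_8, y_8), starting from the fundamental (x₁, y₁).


Step 1: Find the fundamental solution (x₁, y₁) of x² - 7y² = 1.
  Expand √7 as a continued fraction. a₀ = ⌊√7⌋ = 2; iterate m_{k+1} = d_k·a_k − m_k, d_{k+1} = (7 − m_{k+1}²)/d_k, a_{k+1} = ⌊(a₀ + m_{k+1})/d_{k+1}⌋ (starting m₀ = 0, d₀ = 1), with convergents p_k = a_k·p_{k-1} + p_{k-2}, q_k = a_k·q_{k-1} + q_{k-2} (p₋₁ = 1, q₋₁ = 0):
  k = 0: a₀ = 2; p₀/q₀ = 2/1; p₀² − 7·q₀² = 4 − 7 = -3.
  k = 1: m = 2, d = 3, a = ⌊(2 + 2)/3⌋ = 1; p/q = (1·2 + 1)/(1·1 + 0) = 3/1; p² − 7·q² = 9 − 7 = 2.
  k = 2: m = 1, d = 2, a = ⌊(2 + 1)/2⌋ = 1; p/q = (1·3 + 2)/(1·1 + 1) = 5/2; p² − 7·q² = 25 − 28 = -3.
  k = 3: m = 1, d = 3, a = ⌊(2 + 1)/3⌋ = 1; p/q = (1·5 + 3)/(1·2 + 1) = 8/3; p² − 7·q² = 64 − 63 = 1.
  The first convergent with p² − 7·q² = 1 gives the fundamental solution (x₁, y₁) = (8, 3).
Step 2: Apply the recurrence (x_{n+1}, y_{n+1}) = (x₁x_n + 7y₁y_n, x₁y_n + y₁x_n) repeatedly.
  From (x_1, y_1) = (8, 3): x_2 = 8·8 + 7·3·3 = 127; y_2 = 8·3 + 3·8 = 48.
  From (x_2, y_2) = (127, 48): x_3 = 8·127 + 7·3·48 = 2024; y_3 = 8·48 + 3·127 = 765.
  From (x_3, y_3) = (2024, 765): x_4 = 8·2024 + 7·3·765 = 32257; y_4 = 8·765 + 3·2024 = 12192.
  From (x_4, y_4) = (32257, 12192): x_5 = 8·32257 + 7·3·12192 = 514088; y_5 = 8·12192 + 3·32257 = 194307.
  From (x_5, y_5) = (514088, 194307): x_6 = 8·514088 + 7·3·194307 = 8193151; y_6 = 8·194307 + 3·514088 = 3096720.
  From (x_6, y_6) = (8193151, 3096720): x_7 = 8·8193151 + 7·3·3096720 = 130576328; y_7 = 8·3096720 + 3·8193151 = 49353213.
  From (x_7, y_7) = (130576328, 49353213): x_8 = 8·130576328 + 7·3·49353213 = 2081028097; y_8 = 8·49353213 + 3·130576328 = 786554688.
Step 3: Verify x_8² - 7·y_8² = 4330677940503441409 - 4330677940503441408 = 1 (should be 1). ✓

(x_1, y_1) = (8, 3); (x_8, y_8) = (2081028097, 786554688).


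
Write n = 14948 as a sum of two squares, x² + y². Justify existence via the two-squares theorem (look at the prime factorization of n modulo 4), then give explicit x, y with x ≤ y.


Step 1: Factor n = 14948 = 2^2 · 37 · 101.
Step 2: Check the mod-4 condition on each prime factor: 2 = 2 (special); 37 ≡ 1 (mod 4), exponent 1; 101 ≡ 1 (mod 4), exponent 1.
All primes ≡ 3 (mod 4) appear to even exponent (or don't appear), so by the two-squares theorem n IS expressible as a sum of two squares.
Step 3: Build a representation. Group n = k² · m with k = 2 and m = 37 · 101 = 3737 (a product of primes ≡ 1 (mod 4)); a representation of m scales to one of n via (k·x)² + (k·y)² = k²(x² + y²). Each prime p ≡ 1 (mod 4) is itself a sum of two squares; find a² by testing p − a² for a perfect square:
  37: 37 − 1² = 36 = 6² ⇒ 37 = 1² + 6².
  101: 101 − 1² = 100 = 10² ⇒ 101 = 1² + 10².
  Combine using the Brahmagupta–Fibonacci identity (a² + b²)(c² + d²) = (ac − bd)² + (ad + bc)² = (ac + bd)² + (ad − bc)²:
  37 · 101 = 3737: from (1² + 6²)(1² + 10²), take (1·1 − 6·10, 1·10 + 6·1) = (1 − 60, 10 + 6) = (-59, 16); dropping signs (only squares matter) gives (59, 16); check 59² + 16² = 3481 + 256 = 3737 ✓.
  Scale by k = 2: (2·59, 2·16) = (118, 32).
Step 4: Order so x ≤ y and verify: 32² + 118² = 1024 + 13924 = 14948 = n. ✓

n = 14948 = 32² + 118² (one valid representation with x ≤ y).


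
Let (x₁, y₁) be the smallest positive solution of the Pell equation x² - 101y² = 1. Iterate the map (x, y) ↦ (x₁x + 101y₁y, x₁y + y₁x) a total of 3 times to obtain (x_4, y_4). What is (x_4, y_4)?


Step 1: Find the fundamental solution (x₁, y₁) of x² - 101y² = 1.
  Expand √101 as a continued fraction. a₀ = ⌊√101⌋ = 10; iterate m_{k+1} = d_k·a_k − m_k, d_{k+1} = (101 − m_{k+1}²)/d_k, a_{k+1} = ⌊(a₀ + m_{k+1})/d_{k+1}⌋ (starting m₀ = 0, d₀ = 1), with convergents p_k = a_k·p_{k-1} + p_{k-2}, q_k = a_k·q_{k-1} + q_{k-2} (p₋₁ = 1, q₋₁ = 0):
  k = 0: a₀ = 10; p₀/q₀ = 10/1; p₀² − 101·q₀² = 100 − 101 = -1.
  k = 1: m = 10, d = 1, a = ⌊(10 + 10)/1⌋ = 20; p/q = (20·10 + 1)/(20·1 + 0) = 201/20; p² − 101·q² = 40401 − 40400 = 1.
  The first convergent with p² − 101·q² = 1 gives the fundamental solution (x₁, y₁) = (201, 20).
Step 2: Apply the recurrence (x_{n+1}, y_{n+1}) = (x₁x_n + 101y₁y_n, x₁y_n + y₁x_n) repeatedly.
  From (x_1, y_1) = (201, 20): x_2 = 201·201 + 101·20·20 = 80801; y_2 = 201·20 + 20·201 = 8040.
  From (x_2, y_2) = (80801, 8040): x_3 = 201·80801 + 101·20·8040 = 32481801; y_3 = 201·8040 + 20·80801 = 3232060.
  From (x_3, y_3) = (32481801, 3232060): x_4 = 201·32481801 + 101·20·3232060 = 13057603201; y_4 = 201·3232060 + 20·32481801 = 1299280080.
Step 3: Verify x_4² - 101·y_4² = 170501001354765446401 - 170501001354765446400 = 1 (should be 1). ✓

(x_1, y_1) = (201, 20); (x_4, y_4) = (13057603201, 1299280080).


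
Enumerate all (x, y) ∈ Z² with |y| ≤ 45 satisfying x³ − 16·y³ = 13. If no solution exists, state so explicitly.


The equation is x³ - 16y³ = 13. For fixed y, x³ = 16·y³ + 13, so a solution requires the RHS to be a perfect cube.
Strategy: iterate y from -45 to 45, compute RHS = 16·y³ + 13, and check whether it is a (positive or negative) perfect cube.
Check small values of y:
  y = 0: RHS = 13 is not a perfect cube.
  y = 1: RHS = 29 is not a perfect cube.
  y = -1: RHS = -3 is not a perfect cube.
  y = 2: RHS = 141 is not a perfect cube.
  y = -2: RHS = -115 is not a perfect cube.
  y = 3: RHS = 445 is not a perfect cube.
  y = -3: RHS = -419 is not a perfect cube.
Continuing the search up to |y| = 45 finds no solutions either.
No (x, y) in the scanned range satisfies the equation.

No integer solutions with |y| ≤ 45.


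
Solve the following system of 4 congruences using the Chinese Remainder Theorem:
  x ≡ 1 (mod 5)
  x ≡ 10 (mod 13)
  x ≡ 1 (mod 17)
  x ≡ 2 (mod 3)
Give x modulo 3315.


Product of moduli M = 5 · 13 · 17 · 3 = 3315.
Merge one congruence at a time:
  Start: x ≡ 1 (mod 5).
  Combine with x ≡ 10 (mod 13); new modulus lcm = 65.
    Write x = 1 + 5·t and substitute into x ≡ 10 (mod 13): 5·t ≡ 10 − 1 = 9 (mod 13).
    The inverse of 5 mod 13 is 8 (since 5·8 = 40 = 3·13 + 1), so t ≡ 8·9 = 72 ≡ 7 (mod 13).
    Then x = 1 + 5·7 = 36, valid modulo lcm(5, 13) = 65: x ≡ 36 (mod 65).
  Combine with x ≡ 1 (mod 17); new modulus lcm = 1105.
    Write x = 36 + 65·t and substitute into x ≡ 1 (mod 17): 65·t ≡ 1 − 36 = -35 (mod 17).
    Reduce coefficients mod 17: 14·t ≡ 16 (mod 17).
    The inverse of 14 mod 17 is 11 (since 14·11 = 154 = 9·17 + 1), so t ≡ 11·16 = 176 ≡ 6 (mod 17).
    Then x = 36 + 65·6 = 426, valid modulo lcm(65, 17) = 1105: x ≡ 426 (mod 1105).
  Combine with x ≡ 2 (mod 3); new modulus lcm = 3315.
    Write x = 426 + 1105·t and substitute into x ≡ 2 (mod 3): 1105·t ≡ 2 − 426 = -424 (mod 3).
    Reduce coefficients mod 3: 1·t ≡ 2 (mod 3).
    So t ≡ 2 (mod 3).
    Then x = 426 + 1105·2 = 2636, valid modulo lcm(1105, 3) = 3315: x ≡ 2636 (mod 3315).
Verify against each original: 2636 mod 5 = 1, 2636 mod 13 = 10, 2636 mod 17 = 1, 2636 mod 3 = 2.

x ≡ 2636 (mod 3315).


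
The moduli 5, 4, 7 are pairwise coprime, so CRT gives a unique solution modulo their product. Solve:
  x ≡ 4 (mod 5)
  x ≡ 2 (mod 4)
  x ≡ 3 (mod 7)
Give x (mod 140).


Moduli 5, 4, 7 are pairwise coprime; by CRT there is a unique solution modulo M = 5 · 4 · 7 = 140.
Solve pairwise, accumulating the modulus:
  Start with x ≡ 4 (mod 5).
  Combine with x ≡ 2 (mod 4): since gcd(5, 4) = 1, we get a unique residue mod 20.
    Write x = 4 + 5·t and substitute into x ≡ 2 (mod 4): 5·t ≡ 2 − 4 = -2 (mod 4).
    Reduce coefficients mod 4: 1·t ≡ 2 (mod 4).
    So t ≡ 2 (mod 4).
    Then x = 4 + 5·2 = 14, valid modulo lcm(5, 4) = 20: x ≡ 14 (mod 20).
  Combine with x ≡ 3 (mod 7): since gcd(20, 7) = 1, we get a unique residue mod 140.
    Write x = 14 + 20·t and substitute into x ≡ 3 (mod 7): 20·t ≡ 3 − 14 = -11 (mod 7).
    Reduce coefficients mod 7: 6·t ≡ 3 (mod 7).
    The inverse of 6 mod 7 is 6 (since 6·6 = 36 = 5·7 + 1), so t ≡ 6·3 = 18 ≡ 4 (mod 7).
    Then x = 14 + 20·4 = 94, valid modulo lcm(20, 7) = 140: x ≡ 94 (mod 140).
Verify: 94 mod 5 = 4 ✓, 94 mod 4 = 2 ✓, 94 mod 7 = 3 ✓.

x ≡ 94 (mod 140).


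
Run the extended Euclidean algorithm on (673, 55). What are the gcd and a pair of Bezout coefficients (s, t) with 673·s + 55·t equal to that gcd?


Euclidean algorithm on (673, 55) — divide until remainder is 0:
  673 = 12 · 55 + 13
  55 = 4 · 13 + 3
  13 = 4 · 3 + 1
  3 = 3 · 1 + 0
gcd(673, 55) = 1.
Track Bezout coefficients alongside the remainders: start with r₀ = 673 = a·1 + b·0 (s = 1, t = 0) and r₁ = 55 = a·0 + b·1 (s = 0, t = 1); each new remainder r_{k+1} = r_{k-1} − q_k·r_k inherits s_{k+1} = s_{k-1} − q_k·s_k, t_{k+1} = t_{k-1} − q_k·t_k, so r_k = a·s_k + b·t_k at every step:
  q = 12: r = 13, s = 1 − 12·0 = 1, t = 0 − 12·1 = -12  (check: 673·1 + 55·(-12) = 13)
  q = 4: r = 3, s = 0 − 4·1 = -4, t = 1 − 4·(-12) = 49  (check: 673·(-4) + 55·49 = 3)
  q = 4: r = 1, s = 1 − 4·(-4) = 17, t = -12 − 4·49 = -208  (check: 673·17 + 55·(-208) = 1)
The row with r = 1 (the gcd) gives the Bezout coefficients s = 17, t = -208.
Result: 673 · (17) + 55 · (-208) = 1.

gcd(673, 55) = 1; s = 17, t = -208 (check: 673·17 + 55·(-208) = 1).


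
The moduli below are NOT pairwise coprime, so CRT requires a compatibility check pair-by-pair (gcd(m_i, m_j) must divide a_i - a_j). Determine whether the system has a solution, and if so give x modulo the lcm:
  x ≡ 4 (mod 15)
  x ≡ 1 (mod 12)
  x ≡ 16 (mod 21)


Moduli 15, 12, 21 are not pairwise coprime, so CRT works modulo lcm(m_i) when all pairwise compatibility conditions hold.
Pairwise compatibility: gcd(m_i, m_j) must divide a_i - a_j for every pair.
Merge one congruence at a time:
  Start: x ≡ 4 (mod 15).
  Combine with x ≡ 1 (mod 12): gcd(15, 12) = 3; 1 - 4 = -3, which IS divisible by 3, so compatible.
    Write x = 4 + 15·t and substitute into x ≡ 1 (mod 12): 15·t ≡ 1 − 4 = -3 (mod 12).
    Divide the congruence (and modulus) by g = 3: 5·t ≡ -1 (mod 4).
    Reduce coefficients mod 4: 1·t ≡ 3 (mod 4).
    So t ≡ 3 (mod 4).
    Then x = 4 + 15·3 = 49, valid modulo lcm(15, 12) = 60: x ≡ 49 (mod 60).
  Combine with x ≡ 16 (mod 21): gcd(60, 21) = 3; 16 - 49 = -33, which IS divisible by 3, so compatible.
    Write x = 49 + 60·t and substitute into x ≡ 16 (mod 21): 60·t ≡ 16 − 49 = -33 (mod 21).
    Divide the congruence (and modulus) by g = 3: 20·t ≡ -11 (mod 7).
    Reduce coefficients mod 7: 6·t ≡ 3 (mod 7).
    The inverse of 6 mod 7 is 6 (since 6·6 = 36 = 5·7 + 1), so t ≡ 6·3 = 18 ≡ 4 (mod 7).
    Then x = 49 + 60·4 = 289, valid modulo lcm(60, 21) = 420: x ≡ 289 (mod 420).
Verify: 289 mod 15 = 4, 289 mod 12 = 1, 289 mod 21 = 16.

x ≡ 289 (mod 420).


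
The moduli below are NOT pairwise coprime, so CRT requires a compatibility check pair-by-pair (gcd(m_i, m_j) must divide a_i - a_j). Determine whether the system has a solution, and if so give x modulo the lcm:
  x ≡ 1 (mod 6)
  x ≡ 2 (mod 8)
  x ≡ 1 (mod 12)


Moduli 6, 8, 12 are not pairwise coprime, so CRT works modulo lcm(m_i) when all pairwise compatibility conditions hold.
Pairwise compatibility: gcd(m_i, m_j) must divide a_i - a_j for every pair.
Merge one congruence at a time:
  Start: x ≡ 1 (mod 6).
  Combine with x ≡ 2 (mod 8): gcd(6, 8) = 2, and 2 - 1 = 1 is NOT divisible by 2.
    ⇒ system is inconsistent (no integer solution).

No solution (the system is inconsistent).


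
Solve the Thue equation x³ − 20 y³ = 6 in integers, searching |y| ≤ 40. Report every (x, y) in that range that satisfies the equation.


The equation is x³ - 20y³ = 6. For fixed y, x³ = 20·y³ + 6, so a solution requires the RHS to be a perfect cube.
Strategy: iterate y from -40 to 40, compute RHS = 20·y³ + 6, and check whether it is a (positive or negative) perfect cube.
Check small values of y:
  y = 0: RHS = 6 is not a perfect cube.
  y = 1: RHS = 26 is not a perfect cube.
  y = -1: RHS = -14 is not a perfect cube.
  y = 2: RHS = 166 is not a perfect cube.
  y = -2: RHS = -154 is not a perfect cube.
  y = 3: RHS = 546 is not a perfect cube.
  y = -3: RHS = -534 is not a perfect cube.
Continuing the search up to |y| = 40 finds no solutions either.
No (x, y) in the scanned range satisfies the equation.

No integer solutions with |y| ≤ 40.


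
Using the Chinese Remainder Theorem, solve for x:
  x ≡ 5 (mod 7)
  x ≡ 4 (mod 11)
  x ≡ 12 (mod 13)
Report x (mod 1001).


Moduli 7, 11, 13 are pairwise coprime; by CRT there is a unique solution modulo M = 7 · 11 · 13 = 1001.
Solve pairwise, accumulating the modulus:
  Start with x ≡ 5 (mod 7).
  Combine with x ≡ 4 (mod 11): since gcd(7, 11) = 1, we get a unique residue mod 77.
    Write x = 5 + 7·t and substitute into x ≡ 4 (mod 11): 7·t ≡ 4 − 5 = -1 (mod 11).
    Reduce coefficients mod 11: 7·t ≡ 10 (mod 11).
    The inverse of 7 mod 11 is 8 (since 7·8 = 56 = 5·11 + 1), so t ≡ 8·10 = 80 ≡ 3 (mod 11).
    Then x = 5 + 7·3 = 26, valid modulo lcm(7, 11) = 77: x ≡ 26 (mod 77).
  Combine with x ≡ 12 (mod 13): since gcd(77, 13) = 1, we get a unique residue mod 1001.
    Write x = 26 + 77·t and substitute into x ≡ 12 (mod 13): 77·t ≡ 12 − 26 = -14 (mod 13).
    Reduce coefficients mod 13: 12·t ≡ 12 (mod 13).
    The inverse of 12 mod 13 is 12 (since 12·12 = 144 = 11·13 + 1), so t ≡ 12·12 = 144 ≡ 1 (mod 13).
    Then x = 26 + 77·1 = 103, valid modulo lcm(77, 13) = 1001: x ≡ 103 (mod 1001).
Verify: 103 mod 7 = 5 ✓, 103 mod 11 = 4 ✓, 103 mod 13 = 12 ✓.

x ≡ 103 (mod 1001).


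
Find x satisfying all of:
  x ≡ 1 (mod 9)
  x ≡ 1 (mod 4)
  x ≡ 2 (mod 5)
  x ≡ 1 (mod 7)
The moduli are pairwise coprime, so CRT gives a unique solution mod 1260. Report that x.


Product of moduli M = 9 · 4 · 5 · 7 = 1260.
Merge one congruence at a time:
  Start: x ≡ 1 (mod 9).
  Combine with x ≡ 1 (mod 4); new modulus lcm = 36.
    Write x = 1 + 9·t and substitute into x ≡ 1 (mod 4): 9·t ≡ 1 − 1 = 0 (mod 4).
    Reduce coefficients mod 4: 1·t ≡ 0 (mod 4).
    So t ≡ 0 (mod 4).
    Then x = 1 + 9·0 = 1, valid modulo lcm(9, 4) = 36: x ≡ 1 (mod 36).
  Combine with x ≡ 2 (mod 5); new modulus lcm = 180.
    Write x = 1 + 36·t and substitute into x ≡ 2 (mod 5): 36·t ≡ 2 − 1 = 1 (mod 5).
    Reduce coefficients mod 5: 1·t ≡ 1 (mod 5).
    So t ≡ 1 (mod 5).
    Then x = 1 + 36·1 = 37, valid modulo lcm(36, 5) = 180: x ≡ 37 (mod 180).
  Combine with x ≡ 1 (mod 7); new modulus lcm = 1260.
    Write x = 37 + 180·t and substitute into x ≡ 1 (mod 7): 180·t ≡ 1 − 37 = -36 (mod 7).
    Reduce coefficients mod 7: 5·t ≡ 6 (mod 7).
    The inverse of 5 mod 7 is 3 (since 5·3 = 15 = 2·7 + 1), so t ≡ 3·6 = 18 ≡ 4 (mod 7).
    Then x = 37 + 180·4 = 757, valid modulo lcm(180, 7) = 1260: x ≡ 757 (mod 1260).
Verify against each original: 757 mod 9 = 1, 757 mod 4 = 1, 757 mod 5 = 2, 757 mod 7 = 1.

x ≡ 757 (mod 1260).


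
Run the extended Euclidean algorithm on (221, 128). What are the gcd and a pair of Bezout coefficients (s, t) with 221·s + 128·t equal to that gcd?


Euclidean algorithm on (221, 128) — divide until remainder is 0:
  221 = 1 · 128 + 93
  128 = 1 · 93 + 35
  93 = 2 · 35 + 23
  35 = 1 · 23 + 12
  23 = 1 · 12 + 11
  12 = 1 · 11 + 1
  11 = 11 · 1 + 0
gcd(221, 128) = 1.
Track Bezout coefficients alongside the remainders: start with r₀ = 221 = a·1 + b·0 (s = 1, t = 0) and r₁ = 128 = a·0 + b·1 (s = 0, t = 1); each new remainder r_{k+1} = r_{k-1} − q_k·r_k inherits s_{k+1} = s_{k-1} − q_k·s_k, t_{k+1} = t_{k-1} − q_k·t_k, so r_k = a·s_k + b·t_k at every step:
  q = 1: r = 93, s = 1 − 1·0 = 1, t = 0 − 1·1 = -1  (check: 221·1 + 128·(-1) = 93)
  q = 1: r = 35, s = 0 − 1·1 = -1, t = 1 − 1·(-1) = 2  (check: 221·(-1) + 128·2 = 35)
  q = 2: r = 23, s = 1 − 2·(-1) = 3, t = -1 − 2·2 = -5  (check: 221·3 + 128·(-5) = 23)
  q = 1: r = 12, s = -1 − 1·3 = -4, t = 2 − 1·(-5) = 7  (check: 221·(-4) + 128·7 = 12)
  q = 1: r = 11, s = 3 − 1·(-4) = 7, t = -5 − 1·7 = -12  (check: 221·7 + 128·(-12) = 11)
  q = 1: r = 1, s = -4 − 1·7 = -11, t = 7 − 1·(-12) = 19  (check: 221·(-11) + 128·19 = 1)
The row with r = 1 (the gcd) gives the Bezout coefficients s = -11, t = 19.
Result: 221 · (-11) + 128 · (19) = 1.

gcd(221, 128) = 1; s = -11, t = 19 (check: 221·(-11) + 128·19 = 1).


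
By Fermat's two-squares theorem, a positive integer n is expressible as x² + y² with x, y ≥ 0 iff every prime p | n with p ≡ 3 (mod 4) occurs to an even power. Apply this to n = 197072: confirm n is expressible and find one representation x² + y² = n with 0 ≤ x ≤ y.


Step 1: Factor n = 197072 = 2^4 · 109 · 113.
Step 2: Check the mod-4 condition on each prime factor: 2 = 2 (special); 109 ≡ 1 (mod 4), exponent 1; 113 ≡ 1 (mod 4), exponent 1.
All primes ≡ 3 (mod 4) appear to even exponent (or don't appear), so by the two-squares theorem n IS expressible as a sum of two squares.
Step 3: Build a representation. Group n = k² · m with k = 4 and m = 109 · 113 = 12317 (a product of primes ≡ 1 (mod 4)); a representation of m scales to one of n via (k·x)² + (k·y)² = k²(x² + y²). Each prime p ≡ 1 (mod 4) is itself a sum of two squares; find a² by testing p − a² for a perfect square:
  109: 109 − 1² = 108, 109 − 2² = 105, 109 − 3² = 100 = 10² ⇒ 109 = 3² + 10².
  113: 113 − 1² = 112, 113 − 2² = 109, 113 − 3² = 104, 113 − 4² = 97, 113 − 5² = 88, 113 − 6² = 77, 113 − 7² = 64 = 8² ⇒ 113 = 7² + 8².
  Combine using the Brahmagupta–Fibonacci identity (a² + b²)(c² + d²) = (ac − bd)² + (ad + bc)² = (ac + bd)² + (ad − bc)²:
  109 · 113 = 12317: from (3² + 10²)(7² + 8²), take (3·7 − 10·8, 3·8 + 10·7) = (21 − 80, 24 + 70) = (-59, 94); dropping signs (only squares matter) gives (59, 94); check 59² + 94² = 3481 + 8836 = 12317 ✓.
  Scale by k = 4: (4·59, 4·94) = (236, 376).
Step 4: Order so x ≤ y and verify: 236² + 376² = 55696 + 141376 = 197072 = n. ✓

n = 197072 = 236² + 376² (one valid representation with x ≤ y).


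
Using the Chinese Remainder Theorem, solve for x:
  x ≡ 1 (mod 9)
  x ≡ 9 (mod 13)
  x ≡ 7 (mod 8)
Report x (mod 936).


Moduli 9, 13, 8 are pairwise coprime; by CRT there is a unique solution modulo M = 9 · 13 · 8 = 936.
Solve pairwise, accumulating the modulus:
  Start with x ≡ 1 (mod 9).
  Combine with x ≡ 9 (mod 13): since gcd(9, 13) = 1, we get a unique residue mod 117.
    Write x = 1 + 9·t and substitute into x ≡ 9 (mod 13): 9·t ≡ 9 − 1 = 8 (mod 13).
    The inverse of 9 mod 13 is 3 (since 9·3 = 27 = 2·13 + 1), so t ≡ 3·8 = 24 ≡ 11 (mod 13).
    Then x = 1 + 9·11 = 100, valid modulo lcm(9, 13) = 117: x ≡ 100 (mod 117).
  Combine with x ≡ 7 (mod 8): since gcd(117, 8) = 1, we get a unique residue mod 936.
    Write x = 100 + 117·t and substitute into x ≡ 7 (mod 8): 117·t ≡ 7 − 100 = -93 (mod 8).
    Reduce coefficients mod 8: 5·t ≡ 3 (mod 8).
    The inverse of 5 mod 8 is 5 (since 5·5 = 25 = 3·8 + 1), so t ≡ 5·3 = 15 ≡ 7 (mod 8).
    Then x = 100 + 117·7 = 919, valid modulo lcm(117, 8) = 936: x ≡ 919 (mod 936).
Verify: 919 mod 9 = 1 ✓, 919 mod 13 = 9 ✓, 919 mod 8 = 7 ✓.

x ≡ 919 (mod 936).


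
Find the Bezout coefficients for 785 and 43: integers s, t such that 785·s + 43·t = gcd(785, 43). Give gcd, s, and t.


Euclidean algorithm on (785, 43) — divide until remainder is 0:
  785 = 18 · 43 + 11
  43 = 3 · 11 + 10
  11 = 1 · 10 + 1
  10 = 10 · 1 + 0
gcd(785, 43) = 1.
Track Bezout coefficients alongside the remainders: start with r₀ = 785 = a·1 + b·0 (s = 1, t = 0) and r₁ = 43 = a·0 + b·1 (s = 0, t = 1); each new remainder r_{k+1} = r_{k-1} − q_k·r_k inherits s_{k+1} = s_{k-1} − q_k·s_k, t_{k+1} = t_{k-1} − q_k·t_k, so r_k = a·s_k + b·t_k at every step:
  q = 18: r = 11, s = 1 − 18·0 = 1, t = 0 − 18·1 = -18  (check: 785·1 + 43·(-18) = 11)
  q = 3: r = 10, s = 0 − 3·1 = -3, t = 1 − 3·(-18) = 55  (check: 785·(-3) + 43·55 = 10)
  q = 1: r = 1, s = 1 − 1·(-3) = 4, t = -18 − 1·55 = -73  (check: 785·4 + 43·(-73) = 1)
The row with r = 1 (the gcd) gives the Bezout coefficients s = 4, t = -73.
Result: 785 · (4) + 43 · (-73) = 1.

gcd(785, 43) = 1; s = 4, t = -73 (check: 785·4 + 43·(-73) = 1).
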